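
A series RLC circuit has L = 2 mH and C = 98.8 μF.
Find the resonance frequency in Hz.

Step 1 — Resonance condition Im(Z)=0 gives ω₀ = 1/√(LC).
Step 2 — ω₀ = 1/√(0.002·9.88e-05) = 2250 rad/s.
Step 3 — f₀ = ω₀/(2π) = 358 Hz.

f₀ = 358 Hz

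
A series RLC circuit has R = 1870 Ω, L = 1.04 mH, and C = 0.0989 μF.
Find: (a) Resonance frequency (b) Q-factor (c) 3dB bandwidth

Step 1 — Resonance: ω₀ = 1/√(LC) = 1/√(0.00104·9.89e-08) = 9.86e+04 rad/s.
Step 2 — f₀ = ω₀/(2π) = 1.569e+04 Hz.
Step 3 — Series Q: Q = ω₀L/R = 9.86e+04·0.00104/1870 = 0.05484.
Step 4 — Bandwidth: Δω = ω₀/Q = 1.798e+06 rad/s; BW = Δω/(2π) = 2.862e+05 Hz.

(a) f₀ = 1.569e+04 Hz  (b) Q = 0.05484  (c) BW = 2.862e+05 Hz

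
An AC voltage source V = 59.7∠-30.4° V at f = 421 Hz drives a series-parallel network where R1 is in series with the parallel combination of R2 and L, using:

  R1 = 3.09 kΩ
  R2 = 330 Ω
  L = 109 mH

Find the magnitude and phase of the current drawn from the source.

Step 1 — Angular frequency: ω = 2π·f = 2π·421 = 2645 rad/s.
Step 2 — Component impedances:
  R1: Z = R = 3090 Ω
  R2: Z = R = 330 Ω
  L: Z = jωL = j·2645·0.109 = 0 + j288.3 Ω
Step 3 — Parallel branch: R2 || L = 1/(1/R2 + 1/L) = 142.9 + j163.5 Ω.
Step 4 — Series with R1: Z_total = R1 + (R2 || L) = 3233 + j163.5 Ω = 3237∠2.9° Ω.
Step 5 — Source phasor: V = 59.7∠-30.4° V = 51.49 - j30.21 V.
Step 6 — Ohm's law: I = V / Z_total = (51.49 - j30.21) / (3233 + j163.5) = 0.01542 - j0.01012 A.
Step 7 — Convert to polar: |I| = 0.01844 A, ∠I = -33.3°.

I = 0.01844∠-33.3° A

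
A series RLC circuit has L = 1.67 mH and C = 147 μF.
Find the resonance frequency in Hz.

Step 1 — Resonance condition Im(Z)=0 gives ω₀ = 1/√(LC).
Step 2 — ω₀ = 1/√(0.00167·0.000147) = 2018 rad/s.
Step 3 — f₀ = ω₀/(2π) = 321.2 Hz.

f₀ = 321.2 Hz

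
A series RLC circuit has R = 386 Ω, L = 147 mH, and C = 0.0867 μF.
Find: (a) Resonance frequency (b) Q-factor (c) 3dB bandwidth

Step 1 — Resonance: ω₀ = 1/√(LC) = 1/√(0.147·8.67e-08) = 8858 rad/s.
Step 2 — f₀ = ω₀/(2π) = 1410 Hz.
Step 3 — Series Q: Q = ω₀L/R = 8858·0.147/386 = 3.373.
Step 4 — Bandwidth: Δω = ω₀/Q = 2626 rad/s; BW = Δω/(2π) = 417.9 Hz.

(a) f₀ = 1410 Hz  (b) Q = 3.373  (c) BW = 417.9 Hz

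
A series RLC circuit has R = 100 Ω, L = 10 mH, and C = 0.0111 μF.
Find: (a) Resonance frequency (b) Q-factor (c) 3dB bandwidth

Step 1 — Resonance condition Im(Z)=0 gives ω₀ = 1/√(LC).
Step 2 — ω₀ = 1/√(0.01·1.11e-08) = 9.492e+04 rad/s.
Step 3 — f₀ = ω₀/(2π) = 1.511e+04 Hz.
Step 4 — Series Q: Q = ω₀L/R = 9.492e+04·0.01/100 = 9.492.
Step 5 — 3dB bandwidth: Δω = ω₀/Q = 1e+04 rad/s; BW = Δω/(2π) = 1592 Hz.

(a) f₀ = 1.511e+04 Hz  (b) Q = 9.492  (c) BW = 1592 Hz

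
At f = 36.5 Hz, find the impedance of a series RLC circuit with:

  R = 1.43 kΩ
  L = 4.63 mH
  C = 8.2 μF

Step 1 — Angular frequency: ω = 2π·f = 2π·36.5 = 229.3 rad/s.
Step 2 — Component impedances:
  R: Z = R = 1430 Ω
  L: Z = jωL = j·229.3·0.00463 = 0 + j1.062 Ω
  C: Z = 1/(jωC) = -j/(ω·C) = 0 - j531.8 Ω
Step 3 — Series combination: Z_total = R + L + C = 1430 - j530.7 Ω = 1525∠-20.4° Ω.

Z = 1430 - j530.7 Ω = 1525∠-20.4° Ω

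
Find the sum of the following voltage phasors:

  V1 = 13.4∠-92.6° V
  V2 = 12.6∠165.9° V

Step 1 — Convert each phasor to rectangular form:
  V1 = 13.4·(cos(-92.6°) + j·sin(-92.6°)) = -0.6079 - j13.39 V
  V2 = 12.6·(cos(165.9°) + j·sin(165.9°)) = -12.22 + j3.07 V
Step 2 — Sum components: V_total = -12.83 - j10.32 V.
Step 3 — Convert to polar: |V_total| = 16.46 V, ∠V_total = -141.2°.

V_total = 16.46∠-141.2° V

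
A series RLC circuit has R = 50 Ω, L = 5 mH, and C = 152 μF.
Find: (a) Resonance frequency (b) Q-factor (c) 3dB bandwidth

Step 1 — Resonance condition Im(Z)=0 gives ω₀ = 1/√(LC).
Step 2 — ω₀ = 1/√(0.005·0.000152) = 1147 rad/s.
Step 3 — f₀ = ω₀/(2π) = 182.6 Hz.
Step 4 — Series Q: Q = ω₀L/R = 1147·0.005/50 = 0.1147.
Step 5 — 3dB bandwidth: Δω = ω₀/Q = 1e+04 rad/s; BW = Δω/(2π) = 1592 Hz.

(a) f₀ = 182.6 Hz  (b) Q = 0.1147  (c) BW = 1592 Hz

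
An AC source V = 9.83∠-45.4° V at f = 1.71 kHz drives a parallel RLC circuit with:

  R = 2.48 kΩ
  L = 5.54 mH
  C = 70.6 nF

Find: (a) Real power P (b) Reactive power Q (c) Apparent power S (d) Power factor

Step 1 — Angular frequency: ω = 2π·f = 2π·1710 = 1.074e+04 rad/s.
Step 2 — Component impedances:
  R: Z = R = 2480 Ω
  L: Z = jωL = j·1.074e+04·0.00554 = 0 + j59.52 Ω
  C: Z = 1/(jωC) = -j/(ω·C) = 0 - j1318 Ω
Step 3 — Parallel combination: 1/Z_total = 1/R + 1/L + 1/C; Z_total = 1.566 + j62.3 Ω = 62.32∠88.6° Ω.
Step 4 — Source phasor: V = 9.83∠-45.4° V = 6.902 - j6.999 V.
Step 5 — Current: I = V / Z = -0.1095 - j0.1135 A = 0.1577∠-134.0° A.
Step 6 — Complex power: S = V·I* = 0.03896 + j1.55 VA.
Step 7 — Real power: P = Re(S) = 0.03896 W.
Step 8 — Reactive power: Q = Im(S) = 1.55 VAR.
Step 9 — Apparent power: |S| = 1.551 VA.
Step 10 — Power factor: PF = P/|S| = 0.02513 (lagging).

(a) P = 0.03896 W  (b) Q = 1.55 VAR  (c) S = 1.551 VA  (d) PF = 0.02513 (lagging)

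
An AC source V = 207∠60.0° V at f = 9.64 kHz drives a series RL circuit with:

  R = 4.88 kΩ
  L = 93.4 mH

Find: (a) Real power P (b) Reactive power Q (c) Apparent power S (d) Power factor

Step 1 — Angular frequency: ω = 2π·f = 2π·9640 = 6.057e+04 rad/s.
Step 2 — Component impedances:
  R: Z = R = 4880 Ω
  L: Z = jωL = j·6.057e+04·0.0934 = 0 + j5657 Ω
Step 3 — Series combination: Z_total = R + L = 4880 + j5657 Ω = 7471∠49.2° Ω.
Step 4 — Source phasor: V = 207∠60.0° V = 103.5 + j179.3 V.
Step 5 — Current: I = V / Z = 0.02722 + j0.005183 A = 0.02771∠10.8° A.
Step 6 — Complex power: S = V·I* = 3.746 + j4.343 VA.
Step 7 — Real power: P = Re(S) = 3.746 W.
Step 8 — Reactive power: Q = Im(S) = 4.343 VAR.
Step 9 — Apparent power: |S| = 5.735 VA.
Step 10 — Power factor: PF = P/|S| = 0.6532 (lagging).

(a) P = 3.746 W  (b) Q = 4.343 VAR  (c) S = 5.735 VA  (d) PF = 0.6532 (lagging)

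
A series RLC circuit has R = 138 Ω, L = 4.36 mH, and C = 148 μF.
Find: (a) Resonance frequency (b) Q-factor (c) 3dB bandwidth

Step 1 — Resonance condition Im(Z)=0 gives ω₀ = 1/√(LC).
Step 2 — ω₀ = 1/√(0.00436·0.000148) = 1245 rad/s.
Step 3 — f₀ = ω₀/(2π) = 198.1 Hz.
Step 4 — Series Q: Q = ω₀L/R = 1245·0.00436/138 = 0.03933.
Step 5 — 3dB bandwidth: Δω = ω₀/Q = 3.165e+04 rad/s; BW = Δω/(2π) = 5037 Hz.

(a) f₀ = 198.1 Hz  (b) Q = 0.03933  (c) BW = 5037 Hz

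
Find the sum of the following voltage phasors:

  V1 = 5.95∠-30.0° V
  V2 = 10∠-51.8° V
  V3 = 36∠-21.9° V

Step 1 — Convert each phasor to rectangular form:
  V1 = 5.95·(cos(-30.0°) + j·sin(-30.0°)) = 5.153 - j2.975 V
  V2 = 10·(cos(-51.8°) + j·sin(-51.8°)) = 6.184 - j7.859 V
  V3 = 36·(cos(-21.9°) + j·sin(-21.9°)) = 33.4 - j13.43 V
Step 2 — Sum components: V_total = 44.74 - j24.26 V.
Step 3 — Convert to polar: |V_total| = 50.89 V, ∠V_total = -28.5°.

V_total = 50.89∠-28.5° V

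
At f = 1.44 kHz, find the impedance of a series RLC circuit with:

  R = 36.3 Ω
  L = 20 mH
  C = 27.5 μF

Step 1 — Angular frequency: ω = 2π·f = 2π·1440 = 9048 rad/s.
Step 2 — Component impedances:
  R: Z = R = 36.3 Ω
  L: Z = jωL = j·9048·0.02 = 0 + j181 Ω
  C: Z = 1/(jωC) = -j/(ω·C) = 0 - j4.019 Ω
Step 3 — Series combination: Z_total = R + L + C = 36.3 + j176.9 Ω = 180.6∠78.4° Ω.

Z = 36.3 + j176.9 Ω = 180.6∠78.4° Ω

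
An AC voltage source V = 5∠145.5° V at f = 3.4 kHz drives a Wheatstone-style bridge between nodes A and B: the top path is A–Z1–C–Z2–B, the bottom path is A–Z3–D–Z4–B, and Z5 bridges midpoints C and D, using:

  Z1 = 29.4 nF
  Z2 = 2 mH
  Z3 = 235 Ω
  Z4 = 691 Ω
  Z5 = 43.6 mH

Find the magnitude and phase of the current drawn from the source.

Step 1 — Angular frequency: ω = 2π·f = 2π·3400 = 2.136e+04 rad/s.
Step 2 — Component impedances:
  Z1: Z = 1/(jωC) = -j/(ω·C) = 0 - j1592 Ω
  Z2: Z = jωL = j·2.136e+04·0.002 = 0 + j42.73 Ω
  Z3: Z = R = 235 Ω
  Z4: Z = R = 691 Ω
  Z5: Z = jωL = j·2.136e+04·0.0436 = 0 + j931.4 Ω
Step 3 — Bridge requires nodal analysis (the Z5 bridge couples midpoints C and D, so the two paths cannot be reduced to a simple series/parallel combination). Setting node B to ground and injecting 1 A at node A, the 3-node admittance system at A, C, D solves to V_A = Z_AB = 841 - j35.93 Ω = 841.8∠-2.4° Ω.
Step 4 — Source phasor: V = 5∠145.5° V = -4.121 + j2.832 V.
Step 5 — Ohm's law: I = V / Z_total = (-4.121 + j2.832) / (841 - j35.93) = -0.005034 + j0.003152 A.
Step 6 — Convert to polar: |I| = 0.00594 A, ∠I = 147.9°.

I = 0.00594∠147.9° A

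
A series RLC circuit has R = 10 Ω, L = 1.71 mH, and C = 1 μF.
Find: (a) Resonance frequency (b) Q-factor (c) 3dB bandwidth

Step 1 — Resonance condition Im(Z)=0 gives ω₀ = 1/√(LC).
Step 2 — ω₀ = 1/√(0.00171·1e-06) = 2.418e+04 rad/s.
Step 3 — f₀ = ω₀/(2π) = 3849 Hz.
Step 4 — Series Q: Q = ω₀L/R = 2.418e+04·0.00171/10 = 4.135.
Step 5 — 3dB bandwidth: Δω = ω₀/Q = 5848 rad/s; BW = Δω/(2π) = 930.7 Hz.

(a) f₀ = 3849 Hz  (b) Q = 4.135  (c) BW = 930.7 Hz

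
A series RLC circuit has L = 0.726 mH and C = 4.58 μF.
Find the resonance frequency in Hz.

Step 1 — Resonance condition Im(Z)=0 gives ω₀ = 1/√(LC).
Step 2 — ω₀ = 1/√(0.000726·4.58e-06) = 1.734e+04 rad/s.
Step 3 — f₀ = ω₀/(2π) = 2760 Hz.

f₀ = 2760 Hz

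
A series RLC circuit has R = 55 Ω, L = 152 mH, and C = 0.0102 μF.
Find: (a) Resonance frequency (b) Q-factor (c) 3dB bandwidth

Step 1 — Resonance: ω₀ = 1/√(LC) = 1/√(0.152·1.02e-08) = 2.54e+04 rad/s.
Step 2 — f₀ = ω₀/(2π) = 4042 Hz.
Step 3 — Series Q: Q = ω₀L/R = 2.54e+04·0.152/55 = 70.19.
Step 4 — Bandwidth: Δω = ω₀/Q = 361.8 rad/s; BW = Δω/(2π) = 57.59 Hz.

(a) f₀ = 4042 Hz  (b) Q = 70.19  (c) BW = 57.59 Hz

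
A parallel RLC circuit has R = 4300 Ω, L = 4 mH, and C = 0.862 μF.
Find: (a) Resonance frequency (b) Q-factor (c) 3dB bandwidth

Step 1 — Resonance: ω₀ = 1/√(LC) = 1/√(0.004·8.62e-07) = 1.703e+04 rad/s.
Step 2 — f₀ = ω₀/(2π) = 2710 Hz.
Step 3 — Parallel Q: Q = R/(ω₀L) = 4300/(1.703e+04·0.004) = 63.12.
Step 4 — Bandwidth: Δω = ω₀/Q = 269.8 rad/s; BW = Δω/(2π) = 42.94 Hz.

(a) f₀ = 2710 Hz  (b) Q = 63.12  (c) BW = 42.94 Hz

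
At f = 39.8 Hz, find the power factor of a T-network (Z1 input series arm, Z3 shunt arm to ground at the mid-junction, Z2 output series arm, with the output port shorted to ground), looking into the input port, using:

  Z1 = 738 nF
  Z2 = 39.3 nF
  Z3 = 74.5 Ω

Step 1 — Angular frequency: ω = 2π·f = 2π·39.8 = 250.1 rad/s.
Step 2 — Component impedances:
  Z1: Z = 1/(jωC) = -j/(ω·C) = 0 - j5419 Ω
  Z2: Z = 1/(jωC) = -j/(ω·C) = 0 - j1.018e+05 Ω
  Z3: Z = R = 74.5 Ω
Step 3 — With the output port shorted to ground, the output series arm Z2 runs from the junction to ground; the shunt arm Z3 also runs from the junction to ground. They appear in parallel: Z3 || Z2 = 74.5 - j0.05455 Ω.
Step 4 — Series with input arm Z1: Z_in = Z1 + (Z3 || Z2) = 74.5 - j5419 Ω = 5419∠-89.2° Ω.
Step 5 — Power factor: PF = cos(φ) = Re(Z)/|Z| = 74.5/5419 = 0.01375.
Step 6 — Type: Im(Z) = -5419 ⇒ leading (phase φ = -89.2°).

PF = 0.01375 (leading, φ = -89.2°)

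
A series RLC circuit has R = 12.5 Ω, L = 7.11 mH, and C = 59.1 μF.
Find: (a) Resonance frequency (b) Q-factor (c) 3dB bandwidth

Step 1 — Resonance: ω₀ = 1/√(LC) = 1/√(0.00711·5.91e-05) = 1543 rad/s.
Step 2 — f₀ = ω₀/(2π) = 245.5 Hz.
Step 3 — Series Q: Q = ω₀L/R = 1543·0.00711/12.5 = 0.8775.
Step 4 — Bandwidth: Δω = ω₀/Q = 1758 rad/s; BW = Δω/(2π) = 279.8 Hz.

(a) f₀ = 245.5 Hz  (b) Q = 0.8775  (c) BW = 279.8 Hz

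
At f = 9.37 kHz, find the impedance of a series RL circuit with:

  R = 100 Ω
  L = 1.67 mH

Step 1 — Angular frequency: ω = 2π·f = 2π·9370 = 5.887e+04 rad/s.
Step 2 — Component impedances:
  R: Z = R = 100 Ω
  L: Z = jωL = j·5.887e+04·0.00167 = 0 + j98.32 Ω
Step 3 — Series combination: Z_total = R + L = 100 + j98.32 Ω = 140.2∠44.5° Ω.

Z = 100 + j98.32 Ω = 140.2∠44.5° Ω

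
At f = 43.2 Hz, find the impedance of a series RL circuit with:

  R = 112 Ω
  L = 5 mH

Step 1 — Angular frequency: ω = 2π·f = 2π·43.2 = 271.4 rad/s.
Step 2 — Component impedances:
  R: Z = R = 112 Ω
  L: Z = jωL = j·271.4·0.005 = 0 + j1.357 Ω
Step 3 — Series combination: Z_total = R + L = 112 + j1.357 Ω = 112∠0.7° Ω.

Z = 112 + j1.357 Ω = 112∠0.7° Ω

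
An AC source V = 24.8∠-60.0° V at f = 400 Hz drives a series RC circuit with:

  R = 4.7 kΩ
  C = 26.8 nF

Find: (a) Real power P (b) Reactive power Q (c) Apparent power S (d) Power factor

Step 1 — Angular frequency: ω = 2π·f = 2π·400 = 2513 rad/s.
Step 2 — Component impedances:
  R: Z = R = 4700 Ω
  C: Z = 1/(jωC) = -j/(ω·C) = 0 - j1.485e+04 Ω
Step 3 — Series combination: Z_total = R + C = 4700 - j1.485e+04 Ω = 1.557e+04∠-72.4° Ω.
Step 4 — Source phasor: V = 24.8∠-60.0° V = 12.4 - j21.48 V.
Step 5 — Current: I = V / Z = 0.001555 + j0.0003429 A = 0.001593∠12.4° A.
Step 6 — Complex power: S = V·I* = 0.01192 - j0.03765 VA.
Step 7 — Real power: P = Re(S) = 0.01192 W.
Step 8 — Reactive power: Q = Im(S) = -0.03765 VAR.
Step 9 — Apparent power: |S| = 0.03949 VA.
Step 10 — Power factor: PF = P/|S| = 0.3018 (leading).

(a) P = 0.01192 W  (b) Q = -0.03765 VAR  (c) S = 0.03949 VA  (d) PF = 0.3018 (leading)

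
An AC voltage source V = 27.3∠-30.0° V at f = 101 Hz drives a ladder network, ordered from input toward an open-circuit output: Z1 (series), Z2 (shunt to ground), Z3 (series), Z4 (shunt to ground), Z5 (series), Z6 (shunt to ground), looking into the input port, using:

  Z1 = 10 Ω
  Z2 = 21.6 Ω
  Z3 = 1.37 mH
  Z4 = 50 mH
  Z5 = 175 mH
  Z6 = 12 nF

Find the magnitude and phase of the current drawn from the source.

Step 1 — Angular frequency: ω = 2π·f = 2π·101 = 634.6 rad/s.
Step 2 — Component impedances:
  Z1: Z = R = 10 Ω
  Z2: Z = R = 21.6 Ω
  Z3: Z = jωL = j·634.6·0.00137 = 0 + j0.8694 Ω
  Z4: Z = jωL = j·634.6·0.05 = 0 + j31.73 Ω
  Z5: Z = jωL = j·634.6·0.175 = 0 + j111.1 Ω
  Z6: Z = 1/(jωC) = -j/(ω·C) = 0 - j1.313e+05 Ω
Step 3 — Ladder network (open output): work backward from the far end, alternating series and parallel combinations. Z_in = 25.01 + j9.945 Ω = 26.92∠21.7° Ω.
Step 4 — Source phasor: V = 27.3∠-30.0° V = 23.64 - j13.65 V.
Step 5 — Ohm's law: I = V / Z_total = (23.64 - j13.65) / (25.01 + j9.945) = 0.6288 - j0.7958 A.
Step 6 — Convert to polar: |I| = 1.014 A, ∠I = -51.7°.

I = 1.014∠-51.7° A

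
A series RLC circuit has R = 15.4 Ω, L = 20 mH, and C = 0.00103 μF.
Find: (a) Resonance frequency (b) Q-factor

Step 1 — Resonance condition Im(Z)=0 gives ω₀ = 1/√(LC).
Step 2 — ω₀ = 1/√(0.02·1.03e-09) = 2.203e+05 rad/s.
Step 3 — f₀ = ω₀/(2π) = 3.507e+04 Hz.
Step 4 — Series Q: Q = ω₀L/R = 2.203e+05·0.02/15.4 = 286.1.

(a) f₀ = 3.507e+04 Hz  (b) Q = 286.1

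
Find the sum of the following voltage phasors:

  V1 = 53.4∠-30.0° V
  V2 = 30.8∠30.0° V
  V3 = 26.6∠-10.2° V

Step 1 — Convert each phasor to rectangular form:
  V1 = 53.4·(cos(-30.0°) + j·sin(-30.0°)) = 46.25 - j26.7 V
  V2 = 30.8·(cos(30.0°) + j·sin(30.0°)) = 26.67 + j15.4 V
  V3 = 26.6·(cos(-10.2°) + j·sin(-10.2°)) = 26.18 - j4.71 V
Step 2 — Sum components: V_total = 99.1 - j16.01 V.
Step 3 — Convert to polar: |V_total| = 100.4 V, ∠V_total = -9.2°.

V_total = 100.4∠-9.2° V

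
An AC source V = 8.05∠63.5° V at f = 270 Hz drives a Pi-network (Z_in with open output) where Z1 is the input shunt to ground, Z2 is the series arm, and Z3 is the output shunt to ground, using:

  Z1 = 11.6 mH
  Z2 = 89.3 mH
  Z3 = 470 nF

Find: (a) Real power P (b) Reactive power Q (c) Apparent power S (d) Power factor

Step 1 — Angular frequency: ω = 2π·f = 2π·270 = 1696 rad/s.
Step 2 — Component impedances:
  Z1: Z = jωL = j·1696·0.0116 = 0 + j19.68 Ω
  Z2: Z = jωL = j·1696·0.0893 = 0 + j151.5 Ω
  Z3: Z = 1/(jωC) = -j/(ω·C) = 0 - j1254 Ω
Step 3 — With open output, the series arm Z2 and the output shunt Z3 appear in series to ground: Z2 + Z3 = 0 - j1103 Ω.
Step 4 — Parallel with input shunt Z1: Z_in = Z1 || (Z2 + Z3) = 0 + j20.04 Ω = 20.04∠90.0° Ω.
Step 5 — Source phasor: V = 8.05∠63.5° V = 3.592 + j7.204 V.
Step 6 — Current: I = V / Z = 0.3596 - j0.1793 A = 0.4018∠-26.5° A.
Step 7 — Complex power: S = V·I* = 0 + j3.234 VA.
Step 8 — Real power: P = Re(S) = 0 W.
Step 9 — Reactive power: Q = Im(S) = 3.234 VAR.
Step 10 — Apparent power: |S| = 3.234 VA.
Step 11 — Power factor: PF = P/|S| = 0 (lagging).

(a) P = 0 W  (b) Q = 3.234 VAR  (c) S = 3.234 VA  (d) PF = 0 (lagging)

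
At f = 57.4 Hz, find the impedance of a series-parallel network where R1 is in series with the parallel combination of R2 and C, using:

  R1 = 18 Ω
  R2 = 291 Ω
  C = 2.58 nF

Step 1 — Angular frequency: ω = 2π·f = 2π·57.4 = 360.7 rad/s.
Step 2 — Component impedances:
  R1: Z = R = 18 Ω
  R2: Z = R = 291 Ω
  C: Z = 1/(jωC) = -j/(ω·C) = 0 - j1.075e+06 Ω
Step 3 — Parallel branch: R2 || C = 1/(1/R2 + 1/C) = 291 - j0.07879 Ω.
Step 4 — Series with R1: Z_total = R1 + (R2 || C) = 309 - j0.07879 Ω = 309∠-0.0° Ω.

Z = 309 - j0.07879 Ω = 309∠-0.0° Ω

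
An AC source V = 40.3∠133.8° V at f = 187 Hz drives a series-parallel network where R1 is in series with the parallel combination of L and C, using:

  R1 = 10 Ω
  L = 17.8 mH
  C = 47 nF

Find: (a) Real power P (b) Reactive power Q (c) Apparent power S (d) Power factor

Step 1 — Angular frequency: ω = 2π·f = 2π·187 = 1175 rad/s.
Step 2 — Component impedances:
  R1: Z = R = 10 Ω
  L: Z = jωL = j·1175·0.0178 = 0 + j20.91 Ω
  C: Z = 1/(jωC) = -j/(ω·C) = 0 - j1.811e+04 Ω
Step 3 — Parallel branch: L || C = 1/(1/L + 1/C) = 0 + j20.94 Ω.
Step 4 — Series with R1: Z_total = R1 + (L || C) = 10 + j20.94 Ω = 23.2∠64.5° Ω.
Step 5 — Source phasor: V = 40.3∠133.8° V = -27.89 + j29.09 V.
Step 6 — Current: I = V / Z = 0.6131 + j1.625 A = 1.737∠69.3° A.
Step 7 — Complex power: S = V·I* = 30.16 + j63.16 VA.
Step 8 — Real power: P = Re(S) = 30.16 W.
Step 9 — Reactive power: Q = Im(S) = 63.16 VAR.
Step 10 — Apparent power: |S| = 69.99 VA.
Step 11 — Power factor: PF = P/|S| = 0.431 (lagging).

(a) P = 30.16 W  (b) Q = 63.16 VAR  (c) S = 69.99 VA  (d) PF = 0.431 (lagging)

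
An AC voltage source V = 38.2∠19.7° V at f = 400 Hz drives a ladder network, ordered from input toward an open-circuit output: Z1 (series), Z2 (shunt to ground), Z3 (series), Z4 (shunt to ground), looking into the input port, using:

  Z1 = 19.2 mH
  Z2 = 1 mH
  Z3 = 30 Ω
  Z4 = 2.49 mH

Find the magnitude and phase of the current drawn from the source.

Step 1 — Angular frequency: ω = 2π·f = 2π·400 = 2513 rad/s.
Step 2 — Component impedances:
  Z1: Z = jωL = j·2513·0.0192 = 0 + j48.25 Ω
  Z2: Z = jωL = j·2513·0.001 = 0 + j2.513 Ω
  Z3: Z = R = 30 Ω
  Z4: Z = jωL = j·2513·0.00249 = 0 + j6.258 Ω
Step 3 — Ladder network (open output): work backward from the far end, alternating series and parallel combinations. Z_in = 0.194 + j50.71 Ω = 50.71∠89.8° Ω.
Step 4 — Source phasor: V = 38.2∠19.7° V = 35.96 + j12.88 V.
Step 5 — Ohm's law: I = V / Z_total = (35.96 + j12.88) / (0.194 + j50.71) = 0.2566 - j0.7082 A.
Step 6 — Convert to polar: |I| = 0.7533 A, ∠I = -70.1°.

I = 0.7533∠-70.1° A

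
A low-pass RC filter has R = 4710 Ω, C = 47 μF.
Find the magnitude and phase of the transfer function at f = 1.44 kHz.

Step 1 — Angular frequency: ω = 2π·1440 = 9048 rad/s.
Step 2 — Transfer function: H(jω) = 1/(1 + jωRC).
Step 3 — Denominator: 1 + jωRC = 1 + j·9048·4710·4.7e-05 = 1 + j2003.
Step 4 — H = 2.493e-07 - j0.0004993.
Step 5 — Magnitude: |H| = 0.0004993 (-66.0 dB); phase: φ = -90.0°.

|H| = 0.0004993 (-66.0 dB), φ = -90.0°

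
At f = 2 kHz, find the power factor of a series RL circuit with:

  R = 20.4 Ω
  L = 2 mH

Step 1 — Angular frequency: ω = 2π·f = 2π·2000 = 1.257e+04 rad/s.
Step 2 — Component impedances:
  R: Z = R = 20.4 Ω
  L: Z = jωL = j·1.257e+04·0.002 = 0 + j25.13 Ω
Step 3 — Series combination: Z_total = R + L = 20.4 + j25.13 Ω = 32.37∠50.9° Ω.
Step 4 — Power factor: PF = cos(φ) = Re(Z)/|Z| = 20.4/32.37 = 0.6302.
Step 5 — Type: Im(Z) = 25.13 ⇒ lagging (phase φ = 50.9°).

PF = 0.6302 (lagging, φ = 50.9°)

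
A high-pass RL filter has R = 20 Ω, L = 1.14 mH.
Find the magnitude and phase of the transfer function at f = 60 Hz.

Step 1 — Angular frequency: ω = 2π·60 = 377 rad/s.
Step 2 — Transfer function: H(jω) = jωL/(R + jωL).
Step 3 — Numerator jωL = j·0.4298; denominator R + jωL = 20 + j0.4298.
Step 4 — H = 0.0004615 + j0.02148.
Step 5 — Magnitude: |H| = 0.02148 (-33.4 dB); phase: φ = 88.8°.

|H| = 0.02148 (-33.4 dB), φ = 88.8°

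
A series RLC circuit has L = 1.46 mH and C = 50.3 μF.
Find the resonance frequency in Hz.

Step 1 — Resonance condition Im(Z)=0 gives ω₀ = 1/√(LC).
Step 2 — ω₀ = 1/√(0.00146·5.03e-05) = 3690 rad/s.
Step 3 — f₀ = ω₀/(2π) = 587.3 Hz.

f₀ = 587.3 Hz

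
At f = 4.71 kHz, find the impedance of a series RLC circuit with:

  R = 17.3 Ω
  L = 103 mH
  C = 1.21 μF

Step 1 — Angular frequency: ω = 2π·f = 2π·4710 = 2.959e+04 rad/s.
Step 2 — Component impedances:
  R: Z = R = 17.3 Ω
  L: Z = jωL = j·2.959e+04·0.103 = 0 + j3048 Ω
  C: Z = 1/(jωC) = -j/(ω·C) = 0 - j27.93 Ω
Step 3 — Series combination: Z_total = R + L + C = 17.3 + j3020 Ω = 3020∠89.7° Ω.

Z = 17.3 + j3020 Ω = 3020∠89.7° Ω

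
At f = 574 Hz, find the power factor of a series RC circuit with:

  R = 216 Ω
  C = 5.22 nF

Step 1 — Angular frequency: ω = 2π·f = 2π·574 = 3607 rad/s.
Step 2 — Component impedances:
  R: Z = R = 216 Ω
  C: Z = 1/(jωC) = -j/(ω·C) = 0 - j5.312e+04 Ω
Step 3 — Series combination: Z_total = R + C = 216 - j5.312e+04 Ω = 5.312e+04∠-89.8° Ω.
Step 4 — Power factor: PF = cos(φ) = Re(Z)/|Z| = 216/5.312e+04 = 0.004066.
Step 5 — Type: Im(Z) = -5.312e+04 ⇒ leading (phase φ = -89.8°).

PF = 0.004066 (leading, φ = -89.8°)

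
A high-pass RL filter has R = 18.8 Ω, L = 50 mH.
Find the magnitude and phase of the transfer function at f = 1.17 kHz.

Step 1 — Angular frequency: ω = 2π·1170 = 7351 rad/s.
Step 2 — Transfer function: H(jω) = jωL/(R + jωL).
Step 3 — Numerator jωL = j·367.6; denominator R + jωL = 18.8 + j367.6.
Step 4 — H = 0.9974 + j0.05101.
Step 5 — Magnitude: |H| = 0.9987 (-0.0 dB); phase: φ = 2.9°.

|H| = 0.9987 (-0.0 dB), φ = 2.9°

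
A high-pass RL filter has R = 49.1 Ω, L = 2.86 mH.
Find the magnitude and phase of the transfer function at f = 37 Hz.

Step 1 — Angular frequency: ω = 2π·37 = 232.5 rad/s.
Step 2 — Transfer function: H(jω) = jωL/(R + jωL).
Step 3 — Numerator jωL = j·0.6649; denominator R + jωL = 49.1 + j0.6649.
Step 4 — H = 0.0001833 + j0.01354.
Step 5 — Magnitude: |H| = 0.01354 (-37.4 dB); phase: φ = 89.2°.

|H| = 0.01354 (-37.4 dB), φ = 89.2°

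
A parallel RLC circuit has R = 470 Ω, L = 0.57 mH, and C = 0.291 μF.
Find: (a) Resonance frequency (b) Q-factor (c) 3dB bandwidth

Step 1 — Resonance: ω₀ = 1/√(LC) = 1/√(0.00057·2.91e-07) = 7.765e+04 rad/s.
Step 2 — f₀ = ω₀/(2π) = 1.236e+04 Hz.
Step 3 — Parallel Q: Q = R/(ω₀L) = 470/(7.765e+04·0.00057) = 10.62.
Step 4 — Bandwidth: Δω = ω₀/Q = 7312 rad/s; BW = Δω/(2π) = 1164 Hz.

(a) f₀ = 1.236e+04 Hz  (b) Q = 10.62  (c) BW = 1164 Hz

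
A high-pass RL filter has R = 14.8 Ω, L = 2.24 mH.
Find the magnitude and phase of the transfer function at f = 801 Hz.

Step 1 — Angular frequency: ω = 2π·801 = 5033 rad/s.
Step 2 — Transfer function: H(jω) = jωL/(R + jωL).
Step 3 — Numerator jωL = j·11.27; denominator R + jωL = 14.8 + j11.27.
Step 4 — H = 0.3672 + j0.482.
Step 5 — Magnitude: |H| = 0.606 (-4.4 dB); phase: φ = 52.7°.

|H| = 0.606 (-4.4 dB), φ = 52.7°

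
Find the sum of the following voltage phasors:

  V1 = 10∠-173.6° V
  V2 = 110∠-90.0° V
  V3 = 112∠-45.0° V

Step 1 — Convert each phasor to rectangular form:
  V1 = 10·(cos(-173.6°) + j·sin(-173.6°)) = -9.938 - j1.115 V
  V2 = 110·(cos(-90.0°) + j·sin(-90.0°)) = 0 - j110 V
  V3 = 112·(cos(-45.0°) + j·sin(-45.0°)) = 79.2 - j79.2 V
Step 2 — Sum components: V_total = 69.26 - j190.3 V.
Step 3 — Convert to polar: |V_total| = 202.5 V, ∠V_total = -70.0°.

V_total = 202.5∠-70.0° V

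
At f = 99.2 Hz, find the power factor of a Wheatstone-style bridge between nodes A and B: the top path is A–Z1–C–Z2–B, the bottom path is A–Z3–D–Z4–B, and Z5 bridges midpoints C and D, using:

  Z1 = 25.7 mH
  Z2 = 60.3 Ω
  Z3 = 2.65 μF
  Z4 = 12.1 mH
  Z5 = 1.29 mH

Step 1 — Angular frequency: ω = 2π·f = 2π·99.2 = 623.3 rad/s.
Step 2 — Component impedances:
  Z1: Z = jωL = j·623.3·0.0257 = 0 + j16.02 Ω
  Z2: Z = R = 60.3 Ω
  Z3: Z = 1/(jωC) = -j/(ω·C) = 0 - j605.4 Ω
  Z4: Z = jωL = j·623.3·0.0121 = 0 + j7.542 Ω
  Z5: Z = jωL = j·623.3·0.00129 = 0 + j0.804 Ω
Step 3 — Bridge requires nodal analysis (the Z5 bridge couples midpoints C and D, so the two paths cannot be reduced to a simple series/parallel combination). Setting node B to ground and injecting 1 A at node A, the 3-node admittance system at A, C, D solves to V_A = Z_AB = 1.14 + j24.69 Ω = 24.71∠87.4° Ω.
Step 4 — Power factor: PF = cos(φ) = Re(Z)/|Z| = 1.13965/24.7138 = 0.04611.
Step 5 — Type: Im(Z) = 24.69 ⇒ lagging (phase φ = 87.4°).

PF = 0.04611 (lagging, φ = 87.4°)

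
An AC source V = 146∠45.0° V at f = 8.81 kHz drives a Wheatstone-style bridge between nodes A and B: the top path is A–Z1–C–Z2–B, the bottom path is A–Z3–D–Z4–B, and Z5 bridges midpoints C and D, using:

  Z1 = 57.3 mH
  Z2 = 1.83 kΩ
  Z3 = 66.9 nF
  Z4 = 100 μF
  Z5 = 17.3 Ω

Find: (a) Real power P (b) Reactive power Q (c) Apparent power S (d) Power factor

Step 1 — Angular frequency: ω = 2π·f = 2π·8810 = 5.535e+04 rad/s.
Step 2 — Component impedances:
  Z1: Z = jωL = j·5.535e+04·0.0573 = 0 + j3172 Ω
  Z2: Z = R = 1830 Ω
  Z3: Z = 1/(jωC) = -j/(ω·C) = 0 - j270 Ω
  Z4: Z = 1/(jωC) = -j/(ω·C) = 0 - j0.1807 Ω
  Z5: Z = R = 17.3 Ω
Step 3 — Bridge requires nodal analysis (the Z5 bridge couples midpoints C and D, so the two paths cannot be reduced to a simple series/parallel combination). Setting node B to ground and injecting 1 A at node A, the 3-node admittance system at A, C, D solves to V_A = Z_AB = 0.1484 - j295.3 Ω = 295.3∠-90.0° Ω.
Step 4 — Source phasor: V = 146∠45.0° V = 103.2 + j103.2 V.
Step 5 — Current: I = V / Z = -0.3494 + j0.3497 A = 0.4943∠135.0° A.
Step 6 — Complex power: S = V·I* = 0.03627 - j72.17 VA.
Step 7 — Real power: P = Re(S) = 0.03627 W.
Step 8 — Reactive power: Q = Im(S) = -72.17 VAR.
Step 9 — Apparent power: |S| = 72.17 VA.
Step 10 — Power factor: PF = P/|S| = 0.0005025 (leading).

(a) P = 0.03627 W  (b) Q = -72.17 VAR  (c) S = 72.17 VA  (d) PF = 0.0005025 (leading)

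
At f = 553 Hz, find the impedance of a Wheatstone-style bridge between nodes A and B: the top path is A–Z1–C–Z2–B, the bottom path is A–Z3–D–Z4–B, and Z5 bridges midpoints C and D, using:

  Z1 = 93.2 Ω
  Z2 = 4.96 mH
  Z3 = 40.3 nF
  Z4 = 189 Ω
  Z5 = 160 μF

Step 1 — Angular frequency: ω = 2π·f = 2π·553 = 3475 rad/s.
Step 2 — Component impedances:
  Z1: Z = R = 93.2 Ω
  Z2: Z = jωL = j·3475·0.00496 = 0 + j17.23 Ω
  Z3: Z = 1/(jωC) = -j/(ω·C) = 0 - j7142 Ω
  Z4: Z = R = 189 Ω
  Z5: Z = 1/(jωC) = -j/(ω·C) = 0 - j1.799 Ω
Step 3 — Bridge requires nodal analysis (the Z5 bridge couples midpoints C and D, so the two paths cannot be reduced to a simple series/parallel combination). Setting node B to ground and injecting 1 A at node A, the 3-node admittance system at A, C, D solves to V_A = Z_AB = 94.74 + j15.89 Ω = 96.07∠9.5° Ω.

Z = 94.74 + j15.89 Ω = 96.07∠9.5° Ω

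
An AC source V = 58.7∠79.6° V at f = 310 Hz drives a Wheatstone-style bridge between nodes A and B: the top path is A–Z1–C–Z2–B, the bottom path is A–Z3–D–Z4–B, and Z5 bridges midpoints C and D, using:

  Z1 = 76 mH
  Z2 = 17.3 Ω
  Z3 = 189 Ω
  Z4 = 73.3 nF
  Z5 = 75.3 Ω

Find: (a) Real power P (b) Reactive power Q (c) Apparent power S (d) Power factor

Step 1 — Angular frequency: ω = 2π·f = 2π·310 = 1948 rad/s.
Step 2 — Component impedances:
  Z1: Z = jωL = j·1948·0.076 = 0 + j148 Ω
  Z2: Z = R = 17.3 Ω
  Z3: Z = R = 189 Ω
  Z4: Z = 1/(jωC) = -j/(ω·C) = 0 - j7004 Ω
  Z5: Z = R = 75.3 Ω
Step 3 — Bridge requires nodal analysis (the Z5 bridge couples midpoints C and D, so the two paths cannot be reduced to a simple series/parallel combination). Setting node B to ground and injecting 1 A at node A, the 3-node admittance system at A, C, D solves to V_A = Z_AB = 80.74 + j112.6 Ω = 138.6∠54.4° Ω.
Step 4 — Source phasor: V = 58.7∠79.6° V = 10.6 + j57.74 V.
Step 5 — Current: I = V / Z = 0.3831 + j0.1805 A = 0.4235∠25.2° A.
Step 6 — Complex power: S = V·I* = 14.48 + j20.21 VA.
Step 7 — Real power: P = Re(S) = 14.48 W.
Step 8 — Reactive power: Q = Im(S) = 20.21 VAR.
Step 9 — Apparent power: |S| = 24.86 VA.
Step 10 — Power factor: PF = P/|S| = 0.5825 (lagging).

(a) P = 14.48 W  (b) Q = 20.21 VAR  (c) S = 24.86 VA  (d) PF = 0.5825 (lagging)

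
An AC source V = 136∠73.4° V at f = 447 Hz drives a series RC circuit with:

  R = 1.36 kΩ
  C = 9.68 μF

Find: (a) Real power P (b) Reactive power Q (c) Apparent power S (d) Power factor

Step 1 — Angular frequency: ω = 2π·f = 2π·447 = 2809 rad/s.
Step 2 — Component impedances:
  R: Z = R = 1360 Ω
  C: Z = 1/(jωC) = -j/(ω·C) = 0 - j36.78 Ω
Step 3 — Series combination: Z_total = R + C = 1360 - j36.78 Ω = 1360∠-1.5° Ω.
Step 4 — Source phasor: V = 136∠73.4° V = 38.85 + j130.3 V.
Step 5 — Current: I = V / Z = 0.02596 + j0.09653 A = 0.09996∠74.9° A.
Step 6 — Complex power: S = V·I* = 13.59 - j0.3676 VA.
Step 7 — Real power: P = Re(S) = 13.59 W.
Step 8 — Reactive power: Q = Im(S) = -0.3676 VAR.
Step 9 — Apparent power: |S| = 13.6 VA.
Step 10 — Power factor: PF = P/|S| = 0.9996 (leading).

(a) P = 13.59 W  (b) Q = -0.3676 VAR  (c) S = 13.6 VA  (d) PF = 0.9996 (leading)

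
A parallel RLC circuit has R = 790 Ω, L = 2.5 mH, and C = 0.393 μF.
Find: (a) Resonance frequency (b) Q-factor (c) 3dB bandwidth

Step 1 — Resonance: ω₀ = 1/√(LC) = 1/√(0.0025·3.93e-07) = 3.19e+04 rad/s.
Step 2 — f₀ = ω₀/(2π) = 5078 Hz.
Step 3 — Parallel Q: Q = R/(ω₀L) = 790/(3.19e+04·0.0025) = 9.905.
Step 4 — Bandwidth: Δω = ω₀/Q = 3221 rad/s; BW = Δω/(2π) = 512.6 Hz.

(a) f₀ = 5078 Hz  (b) Q = 9.905  (c) BW = 512.6 Hz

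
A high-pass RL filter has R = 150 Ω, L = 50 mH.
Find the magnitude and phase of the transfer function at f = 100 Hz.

Step 1 — Angular frequency: ω = 2π·100 = 628.3 rad/s.
Step 2 — Transfer function: H(jω) = jωL/(R + jωL).
Step 3 — Numerator jωL = j·31.42; denominator R + jωL = 150 + j31.42.
Step 4 — H = 0.04202 + j0.2006.
Step 5 — Magnitude: |H| = 0.205 (-13.8 dB); phase: φ = 78.2°.

|H| = 0.205 (-13.8 dB), φ = 78.2°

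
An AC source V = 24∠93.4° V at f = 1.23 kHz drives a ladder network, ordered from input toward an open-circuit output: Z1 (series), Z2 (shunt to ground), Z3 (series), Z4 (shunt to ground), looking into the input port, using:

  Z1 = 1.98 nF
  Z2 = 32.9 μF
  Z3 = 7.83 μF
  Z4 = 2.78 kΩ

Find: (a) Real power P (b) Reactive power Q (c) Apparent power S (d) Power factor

Step 1 — Angular frequency: ω = 2π·f = 2π·1230 = 7728 rad/s.
Step 2 — Component impedances:
  Z1: Z = 1/(jωC) = -j/(ω·C) = 0 - j6.535e+04 Ω
  Z2: Z = 1/(jωC) = -j/(ω·C) = 0 - j3.933 Ω
  Z3: Z = 1/(jωC) = -j/(ω·C) = 0 - j16.53 Ω
  Z4: Z = R = 2780 Ω
Step 3 — Ladder network (open output): work backward from the far end, alternating series and parallel combinations. Z_in = 0.005564 - j6.535e+04 Ω = 6.535e+04∠-90.0° Ω.
Step 4 — Source phasor: V = 24∠93.4° V = -1.423 + j23.96 V.
Step 5 — Current: I = V / Z = -0.0003666 - j2.178e-05 A = 0.0003672∠-176.6° A.
Step 6 — Complex power: S = V·I* = 7.503e-10 - j0.008813 VA.
Step 7 — Real power: P = Re(S) = 7.503e-10 W.
Step 8 — Reactive power: Q = Im(S) = -0.008813 VAR.
Step 9 — Apparent power: |S| = 0.008813 VA.
Step 10 — Power factor: PF = P/|S| = 8.513e-08 (leading).

(a) P = 7.503e-10 W  (b) Q = -0.008813 VAR  (c) S = 0.008813 VA  (d) PF = 8.513e-08 (leading)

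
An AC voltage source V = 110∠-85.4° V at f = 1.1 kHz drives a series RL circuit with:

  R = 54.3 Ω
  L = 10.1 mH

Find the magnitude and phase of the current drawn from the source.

Step 1 — Angular frequency: ω = 2π·f = 2π·1100 = 6912 rad/s.
Step 2 — Component impedances:
  R: Z = R = 54.3 Ω
  L: Z = jωL = j·6912·0.0101 = 0 + j69.81 Ω
Step 3 — Series combination: Z_total = R + L = 54.3 + j69.81 Ω = 88.44∠52.1° Ω.
Step 4 — Source phasor: V = 110∠-85.4° V = 8.822 - j109.6 V.
Step 5 — Ohm's law: I = V / Z_total = (8.822 - j109.6) / (54.3 + j69.81) = -0.9173 - j0.84 A.
Step 6 — Convert to polar: |I| = 1.244 A, ∠I = -137.5°.

I = 1.244∠-137.5° A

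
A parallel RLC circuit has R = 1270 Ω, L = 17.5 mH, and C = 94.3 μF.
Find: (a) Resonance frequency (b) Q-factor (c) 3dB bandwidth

Step 1 — Resonance: ω₀ = 1/√(LC) = 1/√(0.0175·9.43e-05) = 778.4 rad/s.
Step 2 — f₀ = ω₀/(2π) = 123.9 Hz.
Step 3 — Parallel Q: Q = R/(ω₀L) = 1270/(778.4·0.0175) = 93.23.
Step 4 — Bandwidth: Δω = ω₀/Q = 8.35 rad/s; BW = Δω/(2π) = 1.329 Hz.

(a) f₀ = 123.9 Hz  (b) Q = 93.23  (c) BW = 1.329 Hz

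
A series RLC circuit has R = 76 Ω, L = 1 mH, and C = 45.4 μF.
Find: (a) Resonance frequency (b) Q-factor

Step 1 — Resonance condition Im(Z)=0 gives ω₀ = 1/√(LC).
Step 2 — ω₀ = 1/√(0.001·4.54e-05) = 4693 rad/s.
Step 3 — f₀ = ω₀/(2π) = 747 Hz.
Step 4 — Series Q: Q = ω₀L/R = 4693·0.001/76 = 0.06175.

(a) f₀ = 747 Hz  (b) Q = 0.06175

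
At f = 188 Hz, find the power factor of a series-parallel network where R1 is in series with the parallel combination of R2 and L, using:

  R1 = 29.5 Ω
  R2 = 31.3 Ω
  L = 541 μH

Step 1 — Angular frequency: ω = 2π·f = 2π·188 = 1181 rad/s.
Step 2 — Component impedances:
  R1: Z = R = 29.5 Ω
  R2: Z = R = 31.3 Ω
  L: Z = jωL = j·1181·0.000541 = 0 + j0.6391 Ω
Step 3 — Parallel branch: R2 || L = 1/(1/R2 + 1/L) = 0.01304 + j0.6388 Ω.
Step 4 — Series with R1: Z_total = R1 + (R2 || L) = 29.51 + j0.6388 Ω = 29.52∠1.2° Ω.
Step 5 — Power factor: PF = cos(φ) = Re(Z)/|Z| = 29.513/29.52 = 0.9998.
Step 6 — Type: Im(Z) = 0.6388 ⇒ lagging (phase φ = 1.2°).

PF = 0.9998 (lagging, φ = 1.2°)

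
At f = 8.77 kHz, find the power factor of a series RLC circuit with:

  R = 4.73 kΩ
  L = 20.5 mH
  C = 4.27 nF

Step 1 — Angular frequency: ω = 2π·f = 2π·8770 = 5.51e+04 rad/s.
Step 2 — Component impedances:
  R: Z = R = 4730 Ω
  L: Z = jωL = j·5.51e+04·0.0205 = 0 + j1130 Ω
  C: Z = 1/(jωC) = -j/(ω·C) = 0 - j4250 Ω
Step 3 — Series combination: Z_total = R + L + C = 4730 - j3120 Ω = 5667∠-33.4° Ω.
Step 4 — Power factor: PF = cos(φ) = Re(Z)/|Z| = 4730/5667 = 0.8347.
Step 5 — Type: Im(Z) = -3120 ⇒ leading (phase φ = -33.4°).

PF = 0.8347 (leading, φ = -33.4°)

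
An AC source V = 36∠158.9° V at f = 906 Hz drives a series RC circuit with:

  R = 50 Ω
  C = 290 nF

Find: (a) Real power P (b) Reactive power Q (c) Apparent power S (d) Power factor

Step 1 — Angular frequency: ω = 2π·f = 2π·906 = 5693 rad/s.
Step 2 — Component impedances:
  R: Z = R = 50 Ω
  C: Z = 1/(jωC) = -j/(ω·C) = 0 - j605.8 Ω
Step 3 — Series combination: Z_total = R + C = 50 - j605.8 Ω = 607.8∠-85.3° Ω.
Step 4 — Source phasor: V = 36∠158.9° V = -33.59 + j12.96 V.
Step 5 — Current: I = V / Z = -0.0258 - j0.05332 A = 0.05923∠-115.8° A.
Step 6 — Complex power: S = V·I* = 0.1754 - j2.125 VA.
Step 7 — Real power: P = Re(S) = 0.1754 W.
Step 8 — Reactive power: Q = Im(S) = -2.125 VAR.
Step 9 — Apparent power: |S| = 2.132 VA.
Step 10 — Power factor: PF = P/|S| = 0.08226 (leading).

(a) P = 0.1754 W  (b) Q = -2.125 VAR  (c) S = 2.132 VA  (d) PF = 0.08226 (leading)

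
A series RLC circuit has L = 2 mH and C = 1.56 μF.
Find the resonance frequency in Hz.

Step 1 — Resonance condition Im(Z)=0 gives ω₀ = 1/√(LC).
Step 2 — ω₀ = 1/√(0.002·1.56e-06) = 1.79e+04 rad/s.
Step 3 — f₀ = ω₀/(2π) = 2849 Hz.

f₀ = 2849 Hz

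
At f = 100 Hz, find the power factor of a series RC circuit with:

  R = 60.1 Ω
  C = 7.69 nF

Step 1 — Angular frequency: ω = 2π·f = 2π·100 = 628.3 rad/s.
Step 2 — Component impedances:
  R: Z = R = 60.1 Ω
  C: Z = 1/(jωC) = -j/(ω·C) = 0 - j2.07e+05 Ω
Step 3 — Series combination: Z_total = R + C = 60.1 - j2.07e+05 Ω = 2.07e+05∠-90.0° Ω.
Step 4 — Power factor: PF = cos(φ) = Re(Z)/|Z| = 60.1/2.0696e+05 = 0.0002904.
Step 5 — Type: Im(Z) = -2.07e+05 ⇒ leading (phase φ = -90.0°).

PF = 0.0002904 (leading, φ = -90.0°)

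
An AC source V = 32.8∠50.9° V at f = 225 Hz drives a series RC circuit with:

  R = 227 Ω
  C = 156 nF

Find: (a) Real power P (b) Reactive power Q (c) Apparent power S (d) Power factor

Step 1 — Angular frequency: ω = 2π·f = 2π·225 = 1414 rad/s.
Step 2 — Component impedances:
  R: Z = R = 227 Ω
  C: Z = 1/(jωC) = -j/(ω·C) = 0 - j4534 Ω
Step 3 — Series combination: Z_total = R + C = 227 - j4534 Ω = 4540∠-87.1° Ω.
Step 4 — Source phasor: V = 32.8∠50.9° V = 20.69 + j25.45 V.
Step 5 — Current: I = V / Z = -0.005372 + j0.004831 A = 0.007225∠138.0° A.
Step 6 — Complex power: S = V·I* = 0.01185 - j0.2367 VA.
Step 7 — Real power: P = Re(S) = 0.01185 W.
Step 8 — Reactive power: Q = Im(S) = -0.2367 VAR.
Step 9 — Apparent power: |S| = 0.237 VA.
Step 10 — Power factor: PF = P/|S| = 0.05 (leading).

(a) P = 0.01185 W  (b) Q = -0.2367 VAR  (c) S = 0.237 VA  (d) PF = 0.05 (leading)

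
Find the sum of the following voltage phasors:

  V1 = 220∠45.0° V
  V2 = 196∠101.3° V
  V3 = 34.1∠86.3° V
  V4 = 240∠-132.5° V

Step 1 — Convert each phasor to rectangular form:
  V1 = 220·(cos(45.0°) + j·sin(45.0°)) = 155.6 + j155.6 V
  V2 = 196·(cos(101.3°) + j·sin(101.3°)) = -38.41 + j192.2 V
  V3 = 34.1·(cos(86.3°) + j·sin(86.3°)) = 2.201 + j34.03 V
  V4 = 240·(cos(-132.5°) + j·sin(-132.5°)) = -162.1 - j176.9 V
Step 2 — Sum components: V_total = -42.78 + j204.8 V.
Step 3 — Convert to polar: |V_total| = 209.3 V, ∠V_total = 101.8°.

V_total = 209.3∠101.8° V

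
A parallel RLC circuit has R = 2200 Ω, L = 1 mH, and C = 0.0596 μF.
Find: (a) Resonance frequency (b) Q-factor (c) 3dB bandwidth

Step 1 — Resonance: ω₀ = 1/√(LC) = 1/√(0.001·5.96e-08) = 1.295e+05 rad/s.
Step 2 — f₀ = ω₀/(2π) = 2.062e+04 Hz.
Step 3 — Parallel Q: Q = R/(ω₀L) = 2200/(1.295e+05·0.001) = 16.98.
Step 4 — Bandwidth: Δω = ω₀/Q = 7627 rad/s; BW = Δω/(2π) = 1214 Hz.

(a) f₀ = 2.062e+04 Hz  (b) Q = 16.98  (c) BW = 1214 Hz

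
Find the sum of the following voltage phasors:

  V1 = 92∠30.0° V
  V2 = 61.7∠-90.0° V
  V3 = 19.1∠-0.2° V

Step 1 — Convert each phasor to rectangular form:
  V1 = 92·(cos(30.0°) + j·sin(30.0°)) = 79.67 + j46 V
  V2 = 61.7·(cos(-90.0°) + j·sin(-90.0°)) = 0 - j61.7 V
  V3 = 19.1·(cos(-0.2°) + j·sin(-0.2°)) = 19.1 - j0.06667 V
Step 2 — Sum components: V_total = 98.77 - j15.77 V.
Step 3 — Convert to polar: |V_total| = 100 V, ∠V_total = -9.1°.

V_total = 100∠-9.1° V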